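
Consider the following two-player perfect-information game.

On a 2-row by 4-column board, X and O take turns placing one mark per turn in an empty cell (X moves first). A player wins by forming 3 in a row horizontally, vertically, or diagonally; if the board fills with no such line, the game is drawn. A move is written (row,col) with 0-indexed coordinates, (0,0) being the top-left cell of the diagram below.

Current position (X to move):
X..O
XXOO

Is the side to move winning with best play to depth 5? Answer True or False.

X winning at [X..O/XXOO]: False

[X..O/XXOO] X move#1: (0,1):+0/XX.O/XXOO*, (0,2):+0/X.XO/XXOO
[XX.O/XXOO] O move#2: (0,2):+0/XXOO/XXOO*
[XXOO/XXOO] end (terminal +0, X#3); searched X..O/XXOO to 5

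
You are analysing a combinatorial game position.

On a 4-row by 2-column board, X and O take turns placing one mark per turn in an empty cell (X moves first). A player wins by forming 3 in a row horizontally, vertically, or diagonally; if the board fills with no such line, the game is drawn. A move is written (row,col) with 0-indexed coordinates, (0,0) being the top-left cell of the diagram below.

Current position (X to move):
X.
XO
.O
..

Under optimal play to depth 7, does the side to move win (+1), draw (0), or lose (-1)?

[X./XO/.O/..] X move#1: (0,1):-1/XX/XO/.O/.., (2,0):+1/X./XO/XO/..*, (3,0):-1/X./XO/.O/X., (3,1):-1/X./XO/.O/.X
[X./XO/XO/..] end (terminal -1, O#2); searched X./XO/.O/.. to 7

value(X./XO/.O/.., X) = +1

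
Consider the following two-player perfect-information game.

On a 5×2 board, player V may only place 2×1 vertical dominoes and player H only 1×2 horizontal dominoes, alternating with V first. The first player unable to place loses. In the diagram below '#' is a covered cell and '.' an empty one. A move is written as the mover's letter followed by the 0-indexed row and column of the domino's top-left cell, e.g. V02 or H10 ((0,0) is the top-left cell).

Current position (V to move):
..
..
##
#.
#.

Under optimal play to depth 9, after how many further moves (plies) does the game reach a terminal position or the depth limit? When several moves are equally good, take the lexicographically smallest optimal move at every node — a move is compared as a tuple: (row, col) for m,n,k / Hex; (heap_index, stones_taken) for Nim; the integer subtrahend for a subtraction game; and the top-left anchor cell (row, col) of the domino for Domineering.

[../../##/#./#.] V move#1: V00:+1/#./#./##/#./#.*, V01:+1/.#/.#/##/#./#., V31:-1/../../##/##/##
[#./#./##/#./#.] end (terminal -1, H#2); searched ../../##/#./#. to 9

PV length from [../../##/#./#.]: 1 ply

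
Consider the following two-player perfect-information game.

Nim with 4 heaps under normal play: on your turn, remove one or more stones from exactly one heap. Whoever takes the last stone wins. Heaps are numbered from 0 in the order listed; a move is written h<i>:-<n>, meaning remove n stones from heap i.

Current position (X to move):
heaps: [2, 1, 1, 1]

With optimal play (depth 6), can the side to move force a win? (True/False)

ply 1, X at (2,1,1,1) | h0:-1=+1→(1,1,1,1)*; h0:-2=-1→(0,1,1,1); h1:-1=-1→(2,0,1,1); h2:-1=-1→(2,1,0,1); h3:-1=-1→(2,1,1,0)
ply 2, O at (1,1,1,1) | h0:-1=-1→(0,1,1,1)*; h1:-1=-1→(1,0,1,1); h2:-1=-1→(1,1,0,1); h3:-1=-1→(1,1,1,0)
ply 3, X at (0,1,1,1) | h1:-1=+1→(0,0,1,1)*; h2:-1=+1→(0,1,0,1); h3:-1=+1→(0,1,1,0)
ply 4, O at (0,0,1,1) | h2:-1=-1→(0,0,0,1)*; h3:-1=-1→(0,0,1,0)
ply 5, X at (0,0,0,1) | h3:-1=+1→(0,0,0,0)*
ply 6: (0,0,0,0) is terminal -1 (O); from (2,1,1,1) depth 6

X winning at [(2,1,1,1)]: True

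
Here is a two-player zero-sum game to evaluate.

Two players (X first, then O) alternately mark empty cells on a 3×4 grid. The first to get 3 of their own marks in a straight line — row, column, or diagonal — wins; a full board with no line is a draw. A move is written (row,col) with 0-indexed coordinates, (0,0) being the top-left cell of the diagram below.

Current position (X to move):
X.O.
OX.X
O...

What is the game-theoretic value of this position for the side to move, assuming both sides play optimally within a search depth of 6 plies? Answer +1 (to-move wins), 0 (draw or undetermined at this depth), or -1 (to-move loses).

[X.O./OX.X/O...] X move#1: (0,1):+1/XXO./OX.X/O...*, (0,3):+1/X.OX/OX.X/O..., (1,2):+1/X.O./OXXX/O..., (2,1):+1/X.O./OX.X/OX.., (2,2):+1/X.O./OX.X/O.X., (2,3):+1/X.O./OX.X/O..X
[XXO./OX.X/O...] O move#2: (0,3):-1/XXOO/OX.X/O...*, (1,2):-1/XXO./OXOX/O..., (2,1):-1/XXO./OX.X/OO.., (2,2):-1/XXO./OX.X/O.O., (2,3):-1/XXO./OX.X/O..O
[XXOO/OX.X/O...] X move#3: (1,2):+1/XXOO/OXXX/O...*, (2,1):+1/XXOO/OX.X/OX.., (2,2):+1/XXOO/OX.X/O.X., (2,3):+1/XXOO/OX.X/O..X
[XXOO/OXXX/O...] end (terminal -1, O#4); searched X.O./OX.X/O... to 6

value(X.O./OX.X/O..., X) = +1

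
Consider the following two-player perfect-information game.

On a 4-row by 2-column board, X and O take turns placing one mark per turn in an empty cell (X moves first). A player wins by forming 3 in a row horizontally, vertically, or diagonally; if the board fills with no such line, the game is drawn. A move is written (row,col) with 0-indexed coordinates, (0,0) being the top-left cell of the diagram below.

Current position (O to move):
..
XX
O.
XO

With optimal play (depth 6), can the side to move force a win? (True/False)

p1 O@[../XX/O./XO]: (0,0)[O./XX/O./XO]+0* (0,1)[.O/XX/O./XO]+0 (2,1)[../XX/OO/XO]+0
p2 X@[O./XX/O./XO]: (0,1)[OX/XX/O./XO]+0* (2,1)[O./XX/OX/XO]+0
p3 O@[OX/XX/O./XO]: (2,1)[OX/XX/OO/XO]+0*
p4 X@[OX/XX/OO/XO] terminal +0; root [../XX/O./XO] d6

O winning at [../XX/O./XO]: False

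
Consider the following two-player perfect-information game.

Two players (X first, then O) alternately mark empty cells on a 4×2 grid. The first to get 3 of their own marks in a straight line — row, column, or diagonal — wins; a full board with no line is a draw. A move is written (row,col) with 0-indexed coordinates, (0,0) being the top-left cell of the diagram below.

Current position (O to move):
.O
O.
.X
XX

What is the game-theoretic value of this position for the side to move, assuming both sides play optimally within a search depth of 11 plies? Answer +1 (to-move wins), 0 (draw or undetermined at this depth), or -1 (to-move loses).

value(.O/O./.X/XX, O) = 0

p1 O@[.O/O./.X/XX]: (0,0)[OO/O./.X/XX]-1 (1,1)[.O/OO/.X/XX]+0* (2,0)[.O/O./OX/XX]-1
p2 X@[.O/OO/.X/XX]: (0,0)[XO/OO/.X/XX]+0* (2,0)[.O/OO/XX/XX]+0
p3 O@[XO/OO/.X/XX]: (2,0)[XO/OO/OX/XX]+0*
p4 X@[XO/OO/OX/XX] terminal +0; root [.O/O./.X/XX] d11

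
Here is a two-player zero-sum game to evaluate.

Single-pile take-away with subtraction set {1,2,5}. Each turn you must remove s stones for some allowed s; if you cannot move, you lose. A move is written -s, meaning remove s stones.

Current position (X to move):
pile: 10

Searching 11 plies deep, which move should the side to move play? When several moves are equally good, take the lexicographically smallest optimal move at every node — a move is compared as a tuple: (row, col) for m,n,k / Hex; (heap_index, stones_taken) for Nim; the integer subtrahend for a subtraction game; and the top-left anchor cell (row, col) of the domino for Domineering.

[10] X move#1: -1:+1/9*, -2:-1/8, -5:-1/5
[9] O move#2: -1:-1/8*, -2:-1/7, -5:-1/4
[8] X move#3: -1:-1/7, -2:+1/6*, -5:+1/3
[6] O move#4: -1:-1/5*, -2:-1/4, -5:-1/1
[5] X move#5: -1:-1/4, -2:+1/3*, -5:+1/0
[3] O move#6: -1:-1/2*, -2:-1/1
[2] X move#7: -1:-1/1, -2:+1/0*
[0] end (terminal -1, O#8); searched 10 to 11

X's best at [10]: -1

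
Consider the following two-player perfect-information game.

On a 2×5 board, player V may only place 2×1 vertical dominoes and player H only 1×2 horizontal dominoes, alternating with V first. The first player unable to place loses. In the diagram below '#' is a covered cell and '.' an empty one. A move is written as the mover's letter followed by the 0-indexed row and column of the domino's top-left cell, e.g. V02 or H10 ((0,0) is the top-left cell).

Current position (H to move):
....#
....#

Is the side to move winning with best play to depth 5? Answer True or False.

ply 1, H at ....#/....# | H00=-1→##..#/....#; H01=+1→.##.#/....#*; H02=-1→..###/....#; H10=-1→....#/##..#; H11=+1→....#/.##.#; H12=-1→....#/..###
ply 2, V at .##.#/....# | V00=-1→###.#/#...#*; V03=-1→.####/...##
ply 3, H at ###.#/#...# | H11=-1→###.#/###.#; H12=+1→###.#/#.###*
ply 4: ###.#/#.### is terminal -1 (V); from ....#/....# depth 5

H winning at [....#/....#]: True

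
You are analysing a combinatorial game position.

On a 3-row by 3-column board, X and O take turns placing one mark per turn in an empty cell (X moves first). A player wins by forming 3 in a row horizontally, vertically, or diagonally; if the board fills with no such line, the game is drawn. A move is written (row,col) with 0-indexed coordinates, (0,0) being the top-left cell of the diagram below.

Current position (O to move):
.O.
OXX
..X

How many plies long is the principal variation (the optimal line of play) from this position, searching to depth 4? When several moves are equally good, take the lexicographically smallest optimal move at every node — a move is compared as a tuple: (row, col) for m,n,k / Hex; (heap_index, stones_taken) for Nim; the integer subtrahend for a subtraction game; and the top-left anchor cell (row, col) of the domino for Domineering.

p1 O@[.O./OXX/..X]: (0,0)[OO./OXX/..X]-1* (0,2)[.OO/OXX/..X]-1 (2,0)[.O./OXX/O.X]-1 (2,1)[.O./OXX/.OX]-1
p2 X@[OO./OXX/..X]: (0,2)[OOX/OXX/..X]+1* (2,0)[OO./OXX/X.X]-1 (2,1)[OO./OXX/.XX]-1
p3 O@[OOX/OXX/..X] terminal -1; root [.O./OXX/..X] d4

PV length from [.O./OXX/..X]: 2 plies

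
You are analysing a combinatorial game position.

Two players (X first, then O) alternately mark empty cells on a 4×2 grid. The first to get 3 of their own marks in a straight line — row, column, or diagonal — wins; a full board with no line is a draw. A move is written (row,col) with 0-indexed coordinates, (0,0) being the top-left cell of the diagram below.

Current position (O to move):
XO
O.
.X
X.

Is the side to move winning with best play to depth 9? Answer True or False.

p1 O@[XO/O./.X/X.]: (1,1)[XO/OO/.X/X.]+0* (2,0)[XO/O./OX/X.]+0 (3,1)[XO/O./.X/XO]+0
p2 X@[XO/OO/.X/X.]: (2,0)[XO/OO/XX/X.]+0* (3,1)[XO/OO/.X/XX]+0
p3 O@[XO/OO/XX/X.]: (3,1)[XO/OO/XX/XO]+0*
p4 X@[XO/OO/XX/XO] terminal +0; root [XO/O./.X/X.] d9

O winning at [XO/O./.X/X.]: False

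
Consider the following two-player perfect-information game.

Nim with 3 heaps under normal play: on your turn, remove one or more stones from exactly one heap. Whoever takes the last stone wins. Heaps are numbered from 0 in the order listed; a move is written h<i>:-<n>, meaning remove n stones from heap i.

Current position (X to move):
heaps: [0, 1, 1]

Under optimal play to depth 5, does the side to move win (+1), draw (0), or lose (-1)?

value((0,1,1), X) = -1

[(0,1,1)] X move#1: h1:-1:-1/(0,0,1)*, h2:-1:-1/(0,1,0)
[(0,0,1)] O move#2: h2:-1:+1/(0,0,0)*
[(0,0,0)] end (terminal -1, X#3); searched (0,1,1) to 5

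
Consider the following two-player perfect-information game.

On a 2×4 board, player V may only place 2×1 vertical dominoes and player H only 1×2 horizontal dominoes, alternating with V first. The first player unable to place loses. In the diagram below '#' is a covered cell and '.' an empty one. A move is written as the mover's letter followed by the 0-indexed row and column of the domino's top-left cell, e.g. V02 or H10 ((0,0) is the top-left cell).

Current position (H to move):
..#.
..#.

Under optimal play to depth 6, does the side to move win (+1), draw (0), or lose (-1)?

value(..#./..#., H) = +1

ply 1, H at ..#./..#. | H00=+1→###./..#.*; H10=+1→..#./###.
ply 2, V at ###./..#. | V03=-1→####/..##*
ply 3, H at ####/..## | H10=+1→####/####*
ply 4: ####/#### is terminal -1 (V); from ..#./..#. depth 6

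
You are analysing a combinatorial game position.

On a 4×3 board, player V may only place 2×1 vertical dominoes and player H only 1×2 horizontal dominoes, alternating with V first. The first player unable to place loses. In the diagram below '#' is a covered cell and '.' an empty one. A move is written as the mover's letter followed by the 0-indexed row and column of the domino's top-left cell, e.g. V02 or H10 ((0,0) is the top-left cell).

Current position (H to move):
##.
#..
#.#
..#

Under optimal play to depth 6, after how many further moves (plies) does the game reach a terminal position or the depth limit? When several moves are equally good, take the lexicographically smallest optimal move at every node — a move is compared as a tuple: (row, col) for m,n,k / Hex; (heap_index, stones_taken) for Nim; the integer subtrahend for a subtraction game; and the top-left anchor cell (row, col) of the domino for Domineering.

ply 1, H at ##./#../#.#/..# | H11=-1→##./###/#.#/..#*; H30=-1→##./#../#.#/###
ply 2, V at ##./###/#.#/..# | V21=+1→##./###/###/.##*
ply 3: ##./###/###/.## is terminal -1 (H); from ##./#../#.#/..# depth 6

PV length from [##./#../#.#/..#]: 2 plies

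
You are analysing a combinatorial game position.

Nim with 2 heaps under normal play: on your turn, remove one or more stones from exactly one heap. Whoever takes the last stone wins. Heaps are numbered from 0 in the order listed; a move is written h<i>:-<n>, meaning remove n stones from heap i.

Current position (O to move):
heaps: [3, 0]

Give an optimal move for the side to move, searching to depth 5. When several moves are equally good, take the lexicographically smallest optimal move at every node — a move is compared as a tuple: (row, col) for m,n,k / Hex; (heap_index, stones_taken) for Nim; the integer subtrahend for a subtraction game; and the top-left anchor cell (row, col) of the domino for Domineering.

O's best at [(3,0)]: h0:-3

[(3,0)] O move#1: h0:-1:-1/(2,0), h0:-2:-1/(1,0), h0:-3:+1/(0,0)*
[(0,0)] end (terminal -1, X#2); searched (3,0) to 5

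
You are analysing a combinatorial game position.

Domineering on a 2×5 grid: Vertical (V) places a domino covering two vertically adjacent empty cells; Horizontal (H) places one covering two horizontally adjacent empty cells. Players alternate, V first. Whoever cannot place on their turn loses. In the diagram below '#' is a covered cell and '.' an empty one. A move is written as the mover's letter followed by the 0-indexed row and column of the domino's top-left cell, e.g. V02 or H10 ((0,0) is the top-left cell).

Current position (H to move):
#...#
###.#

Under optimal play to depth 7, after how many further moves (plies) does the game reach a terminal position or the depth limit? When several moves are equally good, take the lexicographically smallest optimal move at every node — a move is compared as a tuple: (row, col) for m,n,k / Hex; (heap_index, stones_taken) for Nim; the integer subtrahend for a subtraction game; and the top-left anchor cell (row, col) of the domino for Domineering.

ply 1, H at #...#/###.# | H01=-1→###.#/###.#; H02=+1→#.###/###.#*
ply 2: #.###/###.# is terminal -1 (V); from #...#/###.# depth 7

PV length from [#...#/###.#]: 1 ply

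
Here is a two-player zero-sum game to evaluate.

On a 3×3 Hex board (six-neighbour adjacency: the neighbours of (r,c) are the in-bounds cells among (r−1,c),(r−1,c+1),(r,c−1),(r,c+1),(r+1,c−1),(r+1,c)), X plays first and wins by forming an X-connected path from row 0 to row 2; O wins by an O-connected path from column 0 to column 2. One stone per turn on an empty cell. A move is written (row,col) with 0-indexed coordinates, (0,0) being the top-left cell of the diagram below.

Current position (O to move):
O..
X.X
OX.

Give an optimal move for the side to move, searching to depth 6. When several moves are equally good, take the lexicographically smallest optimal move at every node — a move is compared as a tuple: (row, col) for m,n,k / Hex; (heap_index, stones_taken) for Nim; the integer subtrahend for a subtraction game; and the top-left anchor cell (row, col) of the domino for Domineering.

[O../X.X/OX.] O move#1: (0,1):-1/OO./X.X/OX., (0,2):+1/O.O/X.X/OX.*, (1,1):-1/O../XOX/OX., (2,2):-1/O../X.X/OXO
[O.O/X.X/OX.] X move#2: (0,1):-1/OXO/X.X/OX.*, (1,1):-1/O.O/XXX/OX., (2,2):-1/O.O/X.X/OXX
[OXO/X.X/OX.] O move#3: (1,1):+1/OXO/XOX/OX.*, (2,2):-1/OXO/X.X/OXO
[OXO/XOX/OX.] end (terminal -1, X#4); searched O../X.X/OX. to 6

O's best at [O../X.X/OX.]: (0,2)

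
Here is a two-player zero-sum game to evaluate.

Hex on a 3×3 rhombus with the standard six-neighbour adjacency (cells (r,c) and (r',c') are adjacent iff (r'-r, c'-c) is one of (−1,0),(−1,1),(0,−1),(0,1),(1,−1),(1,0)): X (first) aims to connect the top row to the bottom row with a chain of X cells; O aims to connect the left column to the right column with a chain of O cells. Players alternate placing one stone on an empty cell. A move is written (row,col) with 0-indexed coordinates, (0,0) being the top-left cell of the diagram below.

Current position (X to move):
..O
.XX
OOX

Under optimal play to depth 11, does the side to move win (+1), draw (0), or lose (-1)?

value(..O/.XX/OOX, X) = +1

p1 X@[..O/.XX/OOX]: (0,0)[X.O/.XX/OOX]+1* (0,1)[.XO/.XX/OOX]+1 (1,0)[..O/XXX/OOX]+1
p2 O@[X.O/.XX/OOX]: (0,1)[XOO/.XX/OOX]-1* (1,0)[X.O/OXX/OOX]-1
p3 X@[XOO/.XX/OOX]: (1,0)[XOO/XXX/OOX]+1*
p4 O@[XOO/XXX/OOX] terminal -1; root [..O/.XX/OOX] d11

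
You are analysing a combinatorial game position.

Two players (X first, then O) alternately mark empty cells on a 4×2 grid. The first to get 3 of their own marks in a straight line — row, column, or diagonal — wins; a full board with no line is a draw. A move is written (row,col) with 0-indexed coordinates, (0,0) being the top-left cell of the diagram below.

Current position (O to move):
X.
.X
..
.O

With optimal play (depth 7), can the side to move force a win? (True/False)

O winning at [X./.X/../.O]: False

p1 O@[X./.X/../.O]: (0,1)[XO/.X/../.O]+0* (1,0)[X./OX/../.O]+0 (2,0)[X./.X/O./.O]+0 (2,1)[X./.X/.O/.O]+0 (3,0)[X./.X/../OO]+0
p2 X@[XO/.X/../.O]: (1,0)[XO/XX/../.O]+0* (2,0)[XO/.X/X./.O]+0 (2,1)[XO/.X/.X/.O]+0 (3,0)[XO/.X/../XO]+0
p3 O@[XO/XX/../.O]: (2,0)[XO/XX/O./.O]+0* (2,1)[XO/XX/.O/.O]-1 (3,0)[XO/XX/../OO]-1
p4 X@[XO/XX/O./.O]: (2,1)[XO/XX/OX/.O]+0* (3,0)[XO/XX/O./XO]+0
p5 O@[XO/XX/OX/.O]: (3,0)[XO/XX/OX/OO]+0*
p6 X@[XO/XX/OX/OO] terminal +0; root [X./.X/../.O] d7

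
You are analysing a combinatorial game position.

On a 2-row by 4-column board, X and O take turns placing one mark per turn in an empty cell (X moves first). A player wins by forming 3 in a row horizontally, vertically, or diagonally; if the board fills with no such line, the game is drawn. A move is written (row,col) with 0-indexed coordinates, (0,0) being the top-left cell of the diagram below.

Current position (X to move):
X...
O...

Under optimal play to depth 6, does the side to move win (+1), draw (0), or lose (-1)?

[X.../O...] X move#1: (0,1):+0/XX../O...*, (0,2):+0/X.X./O..., (0,3):+0/X..X/O..., (1,1):+0/X.../OX.., (1,2):+0/X.../O.X., (1,3):+0/X.../O..X
[XX../O...] O move#2: (0,2):+0/XXO./O...*, (0,3):-1/XX.O/O..., (1,1):-1/XX../OO.., (1,2):-1/XX../O.O., (1,3):-1/XX../O..O
[XXO./O...] X move#3: (0,3):+0/XXOX/O...*, (1,1):+0/XXO./OX.., (1,2):+0/XXO./O.X., (1,3):+0/XXO./O..X
[XXOX/O...] O move#4: (1,1):+0/XXOX/OO..*, (1,2):+0/XXOX/O.O., (1,3):+0/XXOX/O..O
[XXOX/OO..] X move#5: (1,2):+0/XXOX/OOX.*, (1,3):-1/XXOX/OO.X
[XXOX/OOX.] O move#6: (1,3):+0/XXOX/OOXO*
[XXOX/OOXO] end (terminal +0, X#7); searched X.../O... to 6

value(X.../O..., X) = 0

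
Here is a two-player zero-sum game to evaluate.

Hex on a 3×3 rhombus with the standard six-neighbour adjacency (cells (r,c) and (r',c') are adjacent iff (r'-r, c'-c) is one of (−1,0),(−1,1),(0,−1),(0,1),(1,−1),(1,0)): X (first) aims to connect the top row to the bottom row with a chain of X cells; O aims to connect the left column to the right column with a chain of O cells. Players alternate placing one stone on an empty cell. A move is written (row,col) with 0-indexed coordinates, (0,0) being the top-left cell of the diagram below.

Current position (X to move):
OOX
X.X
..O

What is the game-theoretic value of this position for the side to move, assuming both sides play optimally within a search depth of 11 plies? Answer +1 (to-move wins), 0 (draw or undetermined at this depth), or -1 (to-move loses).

[OOX/X.X/..O] X move#1: (1,1):+1/OOX/XXX/..O*, (2,0):+1/OOX/X.X/X.O, (2,1):+1/OOX/X.X/.XO
[OOX/XXX/..O] O move#2: (2,0):-1/OOX/XXX/O.O*, (2,1):-1/OOX/XXX/.OO
[OOX/XXX/O.O] X move#3: (2,1):+1/OOX/XXX/OXO*
[OOX/XXX/OXO] end (terminal -1, O#4); searched OOX/X.X/..O to 11

value(OOX/X.X/..O, X) = +1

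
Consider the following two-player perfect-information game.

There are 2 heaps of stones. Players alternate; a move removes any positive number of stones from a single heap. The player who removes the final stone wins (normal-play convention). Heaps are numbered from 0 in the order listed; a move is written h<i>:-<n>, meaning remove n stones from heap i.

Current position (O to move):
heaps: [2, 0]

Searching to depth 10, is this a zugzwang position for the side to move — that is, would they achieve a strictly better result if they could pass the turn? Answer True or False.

zugzwang((2,0), O) = False

p1 O@[(2,0)]: h0:-1[(1,0)]-1 h0:-2[(0,0)]+1*
p2 X@[(0,0)] terminal -1; root [(2,0)] d10
suppose O passes — search the same position with X to move:
pass> p1 X@[(2,0)]: h0:-1[(1,0)]-1 h0:-2[(0,0)]+1*
pass> p2 O@[(0,0)] terminal -1; root [(2,0)] d10
for O: play +1, pass -1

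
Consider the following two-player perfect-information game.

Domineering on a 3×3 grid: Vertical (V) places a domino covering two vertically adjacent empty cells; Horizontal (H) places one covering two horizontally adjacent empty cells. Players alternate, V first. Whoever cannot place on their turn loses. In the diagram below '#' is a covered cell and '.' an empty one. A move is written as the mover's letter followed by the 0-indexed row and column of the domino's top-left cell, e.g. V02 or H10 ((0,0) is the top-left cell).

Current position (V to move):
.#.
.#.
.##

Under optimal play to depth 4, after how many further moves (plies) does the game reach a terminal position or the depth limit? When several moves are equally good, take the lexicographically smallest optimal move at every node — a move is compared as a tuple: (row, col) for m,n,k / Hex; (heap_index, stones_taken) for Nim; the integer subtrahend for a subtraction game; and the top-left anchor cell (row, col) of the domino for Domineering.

PV length from [.#./.#./.##]: 1 ply

ply 1, V at .#./.#./.## | V00=+1→##./##./.##*; V02=+1→.##/.##/.##; V10=+1→.#./##./###
ply 2: ##./##./.## is terminal -1 (H); from .#./.#./.## depth 4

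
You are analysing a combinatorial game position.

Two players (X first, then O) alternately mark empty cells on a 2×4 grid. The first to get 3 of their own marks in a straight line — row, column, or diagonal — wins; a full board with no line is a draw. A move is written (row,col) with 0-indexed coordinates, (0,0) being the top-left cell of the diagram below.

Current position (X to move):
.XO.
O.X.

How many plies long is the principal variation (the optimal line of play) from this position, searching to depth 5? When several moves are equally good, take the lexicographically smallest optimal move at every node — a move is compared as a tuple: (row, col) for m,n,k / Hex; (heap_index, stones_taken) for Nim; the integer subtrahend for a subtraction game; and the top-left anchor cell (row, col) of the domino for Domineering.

[.XO./O.X.] X move#1: (0,0):+0/XXO./O.X.*, (0,3):+0/.XOX/O.X., (1,1):+0/.XO./OXX., (1,3):+0/.XO./O.XX
[XXO./O.X.] O move#2: (0,3):+0/XXOO/O.X.*, (1,1):+0/XXO./OOX., (1,3):+0/XXO./O.XO
[XXOO/O.X.] X move#3: (1,1):+0/XXOO/OXX.*, (1,3):+0/XXOO/O.XX
[XXOO/OXX.] O move#4: (1,3):+0/XXOO/OXXO*
[XXOO/OXXO] end (terminal +0, X#5); searched .XO./O.X. to 5

PV length from [.XO./O.X.]: 4 plies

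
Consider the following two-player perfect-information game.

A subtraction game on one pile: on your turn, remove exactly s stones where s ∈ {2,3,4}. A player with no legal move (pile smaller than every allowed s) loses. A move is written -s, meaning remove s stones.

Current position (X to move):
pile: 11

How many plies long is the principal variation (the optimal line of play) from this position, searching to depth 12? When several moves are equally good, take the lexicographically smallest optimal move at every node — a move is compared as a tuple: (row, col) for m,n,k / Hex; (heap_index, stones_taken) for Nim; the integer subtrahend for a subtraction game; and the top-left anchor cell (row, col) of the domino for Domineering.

PV length from [11]: 3 plies

ply 1, X at 11 | -2=-1→9; -3=-1→8; -4=+1→7*
ply 2, O at 7 | -2=-1→5*; -3=-1→4; -4=-1→3
ply 3, X at 5 | -2=-1→3; -3=-1→2; -4=+1→1*
ply 4: 1 is terminal -1 (O); from 11 depth 12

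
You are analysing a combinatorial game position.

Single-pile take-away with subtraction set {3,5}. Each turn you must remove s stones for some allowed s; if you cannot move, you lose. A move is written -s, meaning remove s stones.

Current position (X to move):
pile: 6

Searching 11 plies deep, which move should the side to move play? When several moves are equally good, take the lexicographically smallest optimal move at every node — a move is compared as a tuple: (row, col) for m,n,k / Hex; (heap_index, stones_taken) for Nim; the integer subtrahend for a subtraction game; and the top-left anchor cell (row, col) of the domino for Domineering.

X's best at [6]: -5

ply 1, X at 6 | -3=-1→3; -5=+1→1*
ply 2: 1 is terminal -1 (O); from 6 depth 11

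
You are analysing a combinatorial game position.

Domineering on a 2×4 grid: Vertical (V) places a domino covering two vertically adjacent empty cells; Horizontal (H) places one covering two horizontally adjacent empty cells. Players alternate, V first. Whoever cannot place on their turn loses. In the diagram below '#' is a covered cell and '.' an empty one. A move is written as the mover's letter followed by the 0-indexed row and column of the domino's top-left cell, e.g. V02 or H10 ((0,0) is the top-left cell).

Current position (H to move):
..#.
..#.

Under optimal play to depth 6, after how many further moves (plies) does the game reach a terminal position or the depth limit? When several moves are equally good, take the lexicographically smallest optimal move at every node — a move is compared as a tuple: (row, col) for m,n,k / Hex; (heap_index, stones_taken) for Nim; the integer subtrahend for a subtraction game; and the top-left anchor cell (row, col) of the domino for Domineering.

p1 H@[..#./..#.]: H00[###./..#.]+1* H10[..#./###.]+1
p2 V@[###./..#.]: V03[####/..##]-1*
p3 H@[####/..##]: H10[####/####]+1*
p4 V@[####/####] terminal -1; root [..#./..#.] d6

PV length from [..#./..#.]: 3 plies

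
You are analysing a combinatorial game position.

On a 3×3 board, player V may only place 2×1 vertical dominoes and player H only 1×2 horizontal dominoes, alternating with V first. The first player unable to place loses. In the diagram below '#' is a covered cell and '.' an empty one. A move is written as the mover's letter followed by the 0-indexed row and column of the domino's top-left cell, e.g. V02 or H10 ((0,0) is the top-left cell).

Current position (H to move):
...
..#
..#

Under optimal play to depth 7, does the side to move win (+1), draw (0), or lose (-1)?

value(.../..#/..#, H) = +1

[.../..#/..#] H move#1: H00:-1/##./..#/..#, H01:-1/.##/..#/..#, H10:+1/.../###/..#*, H20:-1/.../..#/###
[.../###/..#] end (terminal -1, V#2); searched .../..#/..# to 7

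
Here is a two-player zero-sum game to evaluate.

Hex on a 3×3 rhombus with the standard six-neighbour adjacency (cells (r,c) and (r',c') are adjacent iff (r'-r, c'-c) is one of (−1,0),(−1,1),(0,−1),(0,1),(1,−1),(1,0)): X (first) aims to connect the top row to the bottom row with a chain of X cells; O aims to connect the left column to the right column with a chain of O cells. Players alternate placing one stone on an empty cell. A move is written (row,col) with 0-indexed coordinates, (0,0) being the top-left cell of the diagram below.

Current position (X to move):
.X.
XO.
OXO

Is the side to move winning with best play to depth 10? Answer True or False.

X winning at [.X./XO./OXO]: False

p1 X@[.X./XO./OXO]: (0,0)[XX./XO./OXO]-1* (0,2)[.XX/XO./OXO]-1 (1,2)[.X./XOX/OXO]-1
p2 O@[XX./XO./OXO]: (0,2)[XXO/XO./OXO]+1* (1,2)[XX./XOO/OXO]+1
p3 X@[XXO/XO./OXO] terminal -1; root [.X./XO./OXO] d10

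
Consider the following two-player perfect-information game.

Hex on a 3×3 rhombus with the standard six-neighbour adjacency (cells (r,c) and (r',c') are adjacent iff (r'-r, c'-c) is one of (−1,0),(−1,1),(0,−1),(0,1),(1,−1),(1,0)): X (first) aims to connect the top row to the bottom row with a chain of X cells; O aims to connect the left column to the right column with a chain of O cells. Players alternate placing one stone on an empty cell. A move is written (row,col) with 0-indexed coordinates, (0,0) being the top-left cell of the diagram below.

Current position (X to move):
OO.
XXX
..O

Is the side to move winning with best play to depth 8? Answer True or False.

ply 1, X at OO./XXX/..O | (0,2)=+1→OOX/XXX/..O*; (2,0)=-1→OO./XXX/X.O; (2,1)=-1→OO./XXX/.XO
ply 2, O at OOX/XXX/..O | (2,0)=-1→OOX/XXX/O.O*; (2,1)=-1→OOX/XXX/.OO
ply 3, X at OOX/XXX/O.O | (2,1)=+1→OOX/XXX/OXO*
ply 4: OOX/XXX/OXO is terminal -1 (O); from OO./XXX/..O depth 8

X winning at [OO./XXX/..O]: True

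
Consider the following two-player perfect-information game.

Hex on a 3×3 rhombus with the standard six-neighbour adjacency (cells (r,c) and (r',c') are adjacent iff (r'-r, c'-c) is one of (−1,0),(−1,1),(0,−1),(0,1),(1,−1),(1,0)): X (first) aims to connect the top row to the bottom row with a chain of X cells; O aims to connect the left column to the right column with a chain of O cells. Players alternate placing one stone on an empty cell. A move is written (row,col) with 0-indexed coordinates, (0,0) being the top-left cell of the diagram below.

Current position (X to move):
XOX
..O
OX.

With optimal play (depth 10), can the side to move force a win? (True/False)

X winning at [XOX/..O/OX.]: True

[XOX/..O/OX.] X move#1: (1,0):-1/XOX/X.O/OX., (1,1):+1/XOX/.XO/OX.*, (2,2):-1/XOX/..O/OXX
[XOX/.XO/OX.] end (terminal -1, O#2); searched XOX/..O/OX. to 10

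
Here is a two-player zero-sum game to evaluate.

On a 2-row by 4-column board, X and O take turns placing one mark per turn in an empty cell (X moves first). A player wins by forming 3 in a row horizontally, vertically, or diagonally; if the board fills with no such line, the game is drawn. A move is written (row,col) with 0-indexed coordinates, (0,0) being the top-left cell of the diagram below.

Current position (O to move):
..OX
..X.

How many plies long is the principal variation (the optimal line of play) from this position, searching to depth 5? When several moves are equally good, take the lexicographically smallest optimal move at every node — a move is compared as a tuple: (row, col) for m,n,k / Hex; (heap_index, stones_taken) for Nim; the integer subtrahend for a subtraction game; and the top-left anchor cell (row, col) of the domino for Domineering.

p1 O@[..OX/..X.]: (0,0)[O.OX/..X.]+0* (0,1)[.OOX/..X.]+0 (1,0)[..OX/O.X.]+0 (1,1)[..OX/.OX.]+0 (1,3)[..OX/..XO]+0
p2 X@[O.OX/..X.]: (0,1)[OXOX/..X.]+0* (1,0)[O.OX/X.X.]-1 (1,1)[O.OX/.XX.]-1 (1,3)[O.OX/..XX]-1
p3 O@[OXOX/..X.]: (1,0)[OXOX/O.X.]+0* (1,1)[OXOX/.OX.]+0 (1,3)[OXOX/..XO]+0
p4 X@[OXOX/O.X.]: (1,1)[OXOX/OXX.]+0* (1,3)[OXOX/O.XX]+0
p5 O@[OXOX/OXX.]: (1,3)[OXOX/OXXO]+0*
p6 X@[OXOX/OXXO] terminal +0; root [..OX/..X.] d5

PV length from [..OX/..X.]: 5 plies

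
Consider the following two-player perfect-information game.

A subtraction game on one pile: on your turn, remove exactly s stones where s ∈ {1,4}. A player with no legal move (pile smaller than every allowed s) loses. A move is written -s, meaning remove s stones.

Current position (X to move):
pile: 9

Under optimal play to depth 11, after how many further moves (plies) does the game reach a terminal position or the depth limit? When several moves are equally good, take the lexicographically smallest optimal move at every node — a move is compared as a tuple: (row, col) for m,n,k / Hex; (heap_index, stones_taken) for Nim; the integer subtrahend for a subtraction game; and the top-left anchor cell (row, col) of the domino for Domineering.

ply 1, X at 9 | -1=-1→8; -4=+1→5*
ply 2, O at 5 | -1=-1→4*; -4=-1→1
ply 3, X at 4 | -1=-1→3; -4=+1→0*
ply 4: 0 is terminal -1 (O); from 9 depth 11

PV length from [9]: 3 plies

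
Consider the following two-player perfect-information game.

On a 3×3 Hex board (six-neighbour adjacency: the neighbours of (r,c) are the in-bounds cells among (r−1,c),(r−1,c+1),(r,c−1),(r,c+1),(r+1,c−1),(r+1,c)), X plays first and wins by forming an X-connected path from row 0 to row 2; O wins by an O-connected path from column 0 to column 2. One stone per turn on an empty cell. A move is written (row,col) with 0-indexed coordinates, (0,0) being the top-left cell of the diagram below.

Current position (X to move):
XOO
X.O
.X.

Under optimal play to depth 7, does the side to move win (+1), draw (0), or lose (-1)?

p1 X@[XOO/X.O/.X.]: (1,1)[XOO/XXO/.X.]+1* (2,0)[XOO/X.O/XX.]+1 (2,2)[XOO/X.O/.XX]+1
p2 O@[XOO/XXO/.X.] terminal -1; root [XOO/X.O/.X.] d7

value(XOO/X.O/.X., X) = +1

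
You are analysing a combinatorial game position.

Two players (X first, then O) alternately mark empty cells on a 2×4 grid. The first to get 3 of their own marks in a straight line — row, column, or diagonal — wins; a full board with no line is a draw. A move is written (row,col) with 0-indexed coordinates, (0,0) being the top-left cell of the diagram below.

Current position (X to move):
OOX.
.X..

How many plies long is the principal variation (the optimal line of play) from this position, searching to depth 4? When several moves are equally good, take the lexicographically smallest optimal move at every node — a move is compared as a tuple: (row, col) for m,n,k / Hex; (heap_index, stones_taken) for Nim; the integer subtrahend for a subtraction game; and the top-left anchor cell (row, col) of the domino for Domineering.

PV length from [OOX./.X..]: 3 plies

[OOX./.X..] X move#1: (0,3):+0/OOXX/.X.., (1,0):+0/OOX./XX.., (1,2):+1/OOX./.XX.*, (1,3):+0/OOX./.X.X
[OOX./.XX.] O move#2: (0,3):-1/OOXO/.XX.*, (1,0):-1/OOX./OXX., (1,3):-1/OOX./.XXO
[OOXO/.XX.] X move#3: (1,0):+1/OOXO/XXX.*, (1,3):+1/OOXO/.XXX
[OOXO/XXX.] end (terminal -1, O#4); searched OOX./.X.. to 4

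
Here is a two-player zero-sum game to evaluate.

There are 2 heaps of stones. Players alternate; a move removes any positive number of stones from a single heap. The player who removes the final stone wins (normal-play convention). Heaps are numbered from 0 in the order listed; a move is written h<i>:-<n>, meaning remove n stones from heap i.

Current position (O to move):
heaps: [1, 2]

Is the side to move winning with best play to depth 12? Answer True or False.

ply 1, O at (1,2) | h0:-1=-1→(0,2); h1:-1=+1→(1,1)*; h1:-2=-1→(1,0)
ply 2, X at (1,1) | h0:-1=-1→(0,1)*; h1:-1=-1→(1,0)
ply 3, O at (0,1) | h1:-1=+1→(0,0)*
ply 4: (0,0) is terminal -1 (X); from (1,2) depth 12

O winning at [(1,2)]: True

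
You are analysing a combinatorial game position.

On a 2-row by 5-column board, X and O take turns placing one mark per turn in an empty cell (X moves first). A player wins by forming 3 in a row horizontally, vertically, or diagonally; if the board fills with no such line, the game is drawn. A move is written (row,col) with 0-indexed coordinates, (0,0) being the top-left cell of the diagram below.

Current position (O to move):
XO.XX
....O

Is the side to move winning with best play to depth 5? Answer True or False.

O winning at [XO.XX/....O]: False

[XO.XX/....O] O move#1: (0,2):+0/XOOXX/....O*, (1,0):-1/XO.XX/O...O, (1,1):-1/XO.XX/.O..O, (1,2):-1/XO.XX/..O.O, (1,3):-1/XO.XX/...OO
[XOOXX/....O] X move#2: (1,0):+0/XOOXX/X...O*, (1,1):+0/XOOXX/.X..O, (1,2):+0/XOOXX/..X.O, (1,3):+0/XOOXX/...XO
[XOOXX/X...O] O move#3: (1,1):+0/XOOXX/XO..O*, (1,2):+0/XOOXX/X.O.O, (1,3):+0/XOOXX/X..OO
[XOOXX/XO..O] X move#4: (1,2):+0/XOOXX/XOX.O*, (1,3):+0/XOOXX/XO.XO
[XOOXX/XOX.O] O move#5: (1,3):+0/XOOXX/XOXOO*
[XOOXX/XOXOO] end (terminal +0, X#6); searched XO.XX/....O to 5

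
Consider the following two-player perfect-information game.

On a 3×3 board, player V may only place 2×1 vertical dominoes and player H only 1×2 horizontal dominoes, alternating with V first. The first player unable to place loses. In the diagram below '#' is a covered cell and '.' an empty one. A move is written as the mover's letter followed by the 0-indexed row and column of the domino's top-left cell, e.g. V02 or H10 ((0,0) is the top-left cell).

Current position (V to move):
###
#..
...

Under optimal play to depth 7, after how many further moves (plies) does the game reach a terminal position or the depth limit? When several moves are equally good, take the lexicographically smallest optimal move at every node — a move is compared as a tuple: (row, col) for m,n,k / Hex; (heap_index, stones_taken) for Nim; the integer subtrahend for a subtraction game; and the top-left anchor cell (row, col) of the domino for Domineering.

p1 V@[###/#../...]: V11[###/##./.#.]+1* V12[###/#.#/..#]-1
p2 H@[###/##./.#.] terminal -1; root [###/#../...] d7

PV length from [###/#../...]: 1 ply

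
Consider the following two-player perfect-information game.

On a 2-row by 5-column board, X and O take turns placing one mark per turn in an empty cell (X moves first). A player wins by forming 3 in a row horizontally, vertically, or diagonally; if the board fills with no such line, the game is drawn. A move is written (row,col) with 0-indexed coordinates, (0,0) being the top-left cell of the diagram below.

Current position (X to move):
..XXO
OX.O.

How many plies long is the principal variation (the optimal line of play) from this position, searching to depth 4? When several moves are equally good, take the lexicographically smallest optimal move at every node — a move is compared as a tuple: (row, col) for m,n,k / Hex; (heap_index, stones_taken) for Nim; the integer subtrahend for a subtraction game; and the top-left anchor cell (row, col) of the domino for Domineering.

PV length from [..XXO/OX.O.]: 1 ply

ply 1, X at ..XXO/OX.O. | (0,0)=+0→X.XXO/OX.O.; (0,1)=+1→.XXXO/OX.O.*; (1,2)=+0→..XXO/OXXO.; (1,4)=+0→..XXO/OX.OX
ply 2: .XXXO/OX.O. is terminal -1 (O); from ..XXO/OX.O. depth 4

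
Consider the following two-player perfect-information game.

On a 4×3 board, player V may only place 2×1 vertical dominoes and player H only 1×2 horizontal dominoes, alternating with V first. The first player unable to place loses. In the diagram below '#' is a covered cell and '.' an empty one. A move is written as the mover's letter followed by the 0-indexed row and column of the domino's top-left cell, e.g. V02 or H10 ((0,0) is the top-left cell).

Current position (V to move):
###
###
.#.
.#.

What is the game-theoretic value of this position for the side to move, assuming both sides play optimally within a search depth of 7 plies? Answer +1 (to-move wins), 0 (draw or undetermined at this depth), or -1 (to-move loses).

value(###/###/.#./.#., V) = +1

p1 V@[###/###/.#./.#.]: V20[###/###/##./##.]+1* V22[###/###/.##/.##]+1
p2 H@[###/###/##./##.] terminal -1; root [###/###/.#./.#.] d7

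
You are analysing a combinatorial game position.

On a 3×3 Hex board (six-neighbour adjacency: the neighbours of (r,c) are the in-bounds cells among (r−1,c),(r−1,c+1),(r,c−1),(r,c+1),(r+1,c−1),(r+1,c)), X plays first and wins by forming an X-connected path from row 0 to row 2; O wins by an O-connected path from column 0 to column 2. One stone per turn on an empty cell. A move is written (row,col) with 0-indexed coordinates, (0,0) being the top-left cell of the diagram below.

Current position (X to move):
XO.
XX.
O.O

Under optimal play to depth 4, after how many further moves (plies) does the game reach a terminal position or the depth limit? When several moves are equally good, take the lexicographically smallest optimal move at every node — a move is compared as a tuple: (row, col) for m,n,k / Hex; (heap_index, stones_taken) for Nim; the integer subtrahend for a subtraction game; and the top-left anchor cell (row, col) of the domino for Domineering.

ply 1, X at XO./XX./O.O | (0,2)=-1→XOX/XX./O.O; (1,2)=-1→XO./XXX/O.O; (2,1)=+1→XO./XX./OXO*
ply 2: XO./XX./OXO is terminal -1 (O); from XO./XX./O.O depth 4

PV length from [XO./XX./O.O]: 1 ply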